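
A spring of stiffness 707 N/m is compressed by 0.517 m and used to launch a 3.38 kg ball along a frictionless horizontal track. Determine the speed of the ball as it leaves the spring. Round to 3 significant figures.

v = 7.48 m/s

Spring PE converts entirely to kinetic energy: ½kx² = ½mv²
v = x√(k/m) = 0.517 × √(707/3.38) = 7.477 m/s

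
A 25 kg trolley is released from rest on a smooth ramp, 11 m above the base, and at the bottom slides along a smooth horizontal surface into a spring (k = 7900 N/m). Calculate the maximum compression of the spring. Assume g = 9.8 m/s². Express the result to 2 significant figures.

x = 0.83 m

Energy conservation (no friction) from release to max compression: mgh = ½kx²
x = √(2mgh/k) = √(2 × 25 × 9.8 × 11 / 7900) = 0.8260 m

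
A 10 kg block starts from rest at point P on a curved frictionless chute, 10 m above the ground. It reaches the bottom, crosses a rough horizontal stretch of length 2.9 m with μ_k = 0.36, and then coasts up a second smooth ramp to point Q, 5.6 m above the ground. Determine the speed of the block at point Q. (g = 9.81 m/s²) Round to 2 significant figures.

v = 8.1 m/s

Energy at P: mgh₁ = (10)(9.81)(10) = 981.00 J
Friction loss: W_f = μ_k mg d = 102.4 J
At Q: ½mv² + mgh₂ = mgh₁ − W_f
½mv² = 981.00 − 102.4 − 549.36 = 329.22 J
v = √(2 × 329.22/10) = 8.114 m/s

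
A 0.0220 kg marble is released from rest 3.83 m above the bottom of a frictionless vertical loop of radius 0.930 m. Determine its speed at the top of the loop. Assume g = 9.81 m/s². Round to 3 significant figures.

Energy conservation: mgh = ½mv_top² + mg(2r)
v_top² = 2g(h − 2r) = 2(9.81)(3.83 − 1.860) = 38.65
v_top = 6.217 m/s

v = 6.22 m/s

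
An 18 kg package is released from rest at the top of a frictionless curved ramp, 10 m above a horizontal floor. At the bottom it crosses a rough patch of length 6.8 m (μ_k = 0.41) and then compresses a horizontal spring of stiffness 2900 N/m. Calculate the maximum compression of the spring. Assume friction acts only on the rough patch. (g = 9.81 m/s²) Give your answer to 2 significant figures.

Initial energy: E₁ = mgh = (18)(9.81)(10) = 1765.8 J
Friction removes W_f = μ_k mg d = (0.41)(18)(9.81)(6.8) = 492.3 J
Energy reaching the spring: E = 1765.8 − 492.3 = 1273.5 J
At max compression ½kx² = E ⇒ x = √(2E/k) = √(2 × 1273.5/2900) = 0.9372 m

x = 0.94 m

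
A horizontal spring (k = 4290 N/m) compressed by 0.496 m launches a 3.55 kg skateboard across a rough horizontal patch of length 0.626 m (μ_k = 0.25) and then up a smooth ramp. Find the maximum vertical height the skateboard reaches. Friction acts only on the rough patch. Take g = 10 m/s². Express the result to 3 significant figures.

h = 14.7 m

Spring energy: E₀ = ½kx² = ½(4290)(0.496)² = 527.70 J
Friction: W_f = μ_k mg d = (0.25)(3.55)(10)(0.626) = 5.556 J
Energy at base of ramp: E = 527.70 − 5.556 = 522.15 J
At max height all remaining energy is PE: mgh = E ⇒ h = E/(mg) = 522.15/(3.55 × 10) = 14.71 m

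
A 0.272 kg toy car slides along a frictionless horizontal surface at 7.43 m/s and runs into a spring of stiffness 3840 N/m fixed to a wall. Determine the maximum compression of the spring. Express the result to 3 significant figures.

x = 0.0625 m

At max compression the car is momentarily at rest: ½mv² = ½kx²
x = v√(m/k) = 7.43 × √(0.272/3840) = 0.06253 m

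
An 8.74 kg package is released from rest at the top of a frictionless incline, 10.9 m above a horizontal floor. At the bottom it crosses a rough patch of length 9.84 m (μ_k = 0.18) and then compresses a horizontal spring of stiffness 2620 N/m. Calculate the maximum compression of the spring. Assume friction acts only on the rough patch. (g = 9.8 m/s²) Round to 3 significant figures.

x = 0.773 m

Initial energy: E₁ = mgh = (8.74)(9.8)(10.9) = 933.61 J
Friction removes W_f = μ_k mg d = (0.18)(8.74)(9.8)(9.84) = 151.7 J
Energy reaching the spring: E = 933.61 − 151.7 = 781.90 J
At max compression ½kx² = E ⇒ x = √(2E/k) = √(2 × 781.90/2620) = 0.7726 m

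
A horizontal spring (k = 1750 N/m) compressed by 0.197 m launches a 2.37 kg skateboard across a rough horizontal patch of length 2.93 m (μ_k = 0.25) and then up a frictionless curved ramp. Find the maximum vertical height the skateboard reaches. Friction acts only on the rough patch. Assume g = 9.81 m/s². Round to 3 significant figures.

h = 0.728 m

Spring energy: E₀ = ½kx² = ½(1750)(0.197)² = 33.958 J
Friction: W_f = μ_k mg d = (0.25)(2.37)(9.81)(2.93) = 17.03 J
Energy at base of ramp: E = 33.958 − 17.03 = 16.927 J
At max height all remaining energy is PE: mgh = E ⇒ h = E/(mg) = 16.927/(2.37 × 9.81) = 0.7281 m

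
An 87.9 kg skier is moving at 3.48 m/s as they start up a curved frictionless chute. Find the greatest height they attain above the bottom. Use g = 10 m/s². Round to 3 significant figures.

h = 0.606 m

By energy conservation, ½mv² = mgh
h = v²/(2g) = 3.48²/(2 × 10) = 0.6055 m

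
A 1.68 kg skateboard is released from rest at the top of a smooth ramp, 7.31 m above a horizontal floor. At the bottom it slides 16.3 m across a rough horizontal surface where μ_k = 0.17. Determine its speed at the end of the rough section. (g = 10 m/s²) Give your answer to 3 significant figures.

v = 9.53 m/s

Energy bookkeeping (friction removes W_f = μ_k N d):
mgh = ½mv² + μ_k m g d
W_f = μ_k mg d = (0.17)(1.68)(10)(16.3) = 46.55 J
½mv² = mgh − W_f = 122.81 − 46.55 = 76.255 J
v = √(2 × 76.255/1.68) = 9.528 m/s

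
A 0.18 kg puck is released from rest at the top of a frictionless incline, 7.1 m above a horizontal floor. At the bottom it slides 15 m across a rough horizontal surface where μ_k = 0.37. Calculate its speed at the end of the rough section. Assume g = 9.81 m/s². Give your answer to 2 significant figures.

v = 5.5 m/s

Applying the work–energy principle:
mgh = ½mv² + μ_k m g d
W_f = μ_k mg d = (0.37)(0.18)(9.81)(15) = 9.800 J
½mv² = mgh − W_f = 12.537 − 9.800 = 2.7370 J
v = √(2 × 2.7370/0.18) = 5.515 m/s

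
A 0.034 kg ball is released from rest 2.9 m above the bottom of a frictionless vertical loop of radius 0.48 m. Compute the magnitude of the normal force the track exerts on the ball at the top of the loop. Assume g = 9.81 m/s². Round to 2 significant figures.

Energy from release to top (height 2r): mgh = ½mv_top² + mg(2r)
v_top² = 2g(h − 2r) = 2(9.81)(2.9 − 0.9600) = 38.063 m²/s²
At the top, both N and weight point toward the centre: N + mg = mv_top²/r
N = m(v_top²/r − g) = 0.034(38.063/0.48 − 9.81) = 2.363 N

N = 2.4 N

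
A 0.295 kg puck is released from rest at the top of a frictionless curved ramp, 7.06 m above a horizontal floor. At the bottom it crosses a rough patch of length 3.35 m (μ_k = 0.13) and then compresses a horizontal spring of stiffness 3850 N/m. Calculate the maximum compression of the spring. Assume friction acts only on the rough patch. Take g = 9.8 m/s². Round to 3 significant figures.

Initial energy: E₁ = mgh = (0.295)(9.8)(7.06) = 20.410 J
Friction removes W_f = μ_k mg d = (0.13)(0.295)(9.8)(3.35) = 1.259 J
Energy reaching the spring: E = 20.410 − 1.259 = 19.151 J
At max compression ½kx² = E ⇒ x = √(2E/k) = √(2 × 19.151/3850) = 0.09974 m

x = 0.0997 m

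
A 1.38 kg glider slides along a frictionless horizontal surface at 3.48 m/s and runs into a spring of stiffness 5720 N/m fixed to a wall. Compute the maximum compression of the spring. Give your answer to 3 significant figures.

x = 0.0541 m

At max compression the glider is momentarily at rest: ½mv² = ½kx²
x = v√(m/k) = 3.48 × √(1.38/5720) = 0.05405 m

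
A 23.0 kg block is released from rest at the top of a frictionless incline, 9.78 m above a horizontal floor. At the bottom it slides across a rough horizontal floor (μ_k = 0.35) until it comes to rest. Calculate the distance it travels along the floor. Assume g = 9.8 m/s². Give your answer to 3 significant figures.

d = 27.9 m

Energy at the top = energy at the end + work done against friction:
At rest all PE has been dissipated by friction: mgh = μ_k m g d
d = h/μ_k = 9.78/0.35 = 27.94 m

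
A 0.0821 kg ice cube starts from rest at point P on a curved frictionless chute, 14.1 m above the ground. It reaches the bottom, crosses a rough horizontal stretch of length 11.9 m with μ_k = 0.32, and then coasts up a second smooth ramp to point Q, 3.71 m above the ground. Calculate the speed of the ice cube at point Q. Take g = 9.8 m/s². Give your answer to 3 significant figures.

Energy at P: mgh₁ = (0.0821)(9.8)(14.1) = 11.345 J
Friction loss: W_f = μ_k mg d = 3.064 J
At Q: ½mv² + mgh₂ = mgh₁ − W_f
½mv² = 11.345 − 3.064 − 2.9850 = 5.2957 J
v = √(2 × 5.2957/0.0821) = 11.36 m/s

v = 11.4 m/s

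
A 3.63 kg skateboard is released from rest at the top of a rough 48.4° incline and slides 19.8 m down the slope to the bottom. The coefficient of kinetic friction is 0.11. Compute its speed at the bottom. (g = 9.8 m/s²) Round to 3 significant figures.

Taking the bottom as reference, mgh = ½mv² + μ_k N L with h = L sinθ, N = mg cosθ:
mgh = mgL sinθ = (3.63)(9.8)(19.8)sin48.4° = 526.72 J
W_f = μ_k mg cosθ · L = (0.11)(3.63)(9.8)cos48.4°·19.8 = 51.44 J
½mv² = 526.72 − 51.44 = 475.28 J
v = √(2 × 475.28/3.63) = 16.18 m/s

v = 16.2 m/s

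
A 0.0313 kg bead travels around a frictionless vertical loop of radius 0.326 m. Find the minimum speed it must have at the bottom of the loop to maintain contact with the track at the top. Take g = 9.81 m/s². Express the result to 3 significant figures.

v = 4.00 m/s

At the top: mg = mv_top²/r ⇒ v_top² = gr = 3.198 m²/s²
Energy from bottom to top (height 2r): ½mv_bot² = ½mv_top² + mg(2r)
v_bot² = gr + 4gr = 5gr = 15.99
v_bot = √(5gr) = 3.999 m/s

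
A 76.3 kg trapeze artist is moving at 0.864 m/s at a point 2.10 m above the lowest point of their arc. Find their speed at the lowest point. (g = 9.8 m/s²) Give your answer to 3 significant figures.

v = 6.47 m/s

By conservation of mechanical energy, ½mv₀² + mgh = ½mv²
The mass cancels from both sides.
v² = v₀² + 2gh = (0.864)² + 2(9.8)(2.10) = 41.906
v = √41.906 = 6.474 m/s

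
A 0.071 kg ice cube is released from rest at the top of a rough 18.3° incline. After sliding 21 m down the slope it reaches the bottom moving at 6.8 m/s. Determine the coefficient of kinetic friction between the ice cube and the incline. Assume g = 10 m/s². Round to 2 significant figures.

The energy dissipated by friction is the PE lost minus the KE gained:
mgL sinθ = 4.6816 J; ½mv² = 1.6415 J
W_f = 4.6816 − 1.6415 = 3.040 J
μ_k = W_f/(mg cosθ · L) = 3.040/(0.6741 × 21) = 0.2148

μ_k = 0.21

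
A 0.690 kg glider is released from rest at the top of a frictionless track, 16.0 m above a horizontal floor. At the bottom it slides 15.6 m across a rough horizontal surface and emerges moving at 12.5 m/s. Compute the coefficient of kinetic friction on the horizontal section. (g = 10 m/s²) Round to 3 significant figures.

μ_k = 0.525

Applying the work–energy principle:
mgh = ½mv² + μ_k m g d
mgh = 110.40 J; ½mv² = 53.906 J
W_f = 110.40 − 53.906 = 56.49 J
μ_k = W_f/(mg·d) = 56.49/(6.900 × 15.6) = 0.5248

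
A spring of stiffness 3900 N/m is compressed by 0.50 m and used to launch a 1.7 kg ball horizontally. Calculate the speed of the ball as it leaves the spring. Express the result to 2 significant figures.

v = 24 m/s

Spring PE converts entirely to kinetic energy: ½kx² = ½mv²
v = x√(k/m) = 0.50 × √(3900/1.7) = 23.95 m/s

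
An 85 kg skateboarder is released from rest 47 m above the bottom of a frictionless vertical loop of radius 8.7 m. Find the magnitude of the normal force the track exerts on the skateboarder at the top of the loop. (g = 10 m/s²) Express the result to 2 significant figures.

N = 4900 N

Energy from release to top (height 2r): mgh = ½mv_top² + mg(2r)
v_top² = 2g(h − 2r) = 2(10)(47 − 17.40) = 592.00 m²/s²
At the top, both N and weight point toward the centre: N + mg = mv_top²/r
N = m(v_top²/r − g) = 85(592.00/8.7 − 10) = 4934 N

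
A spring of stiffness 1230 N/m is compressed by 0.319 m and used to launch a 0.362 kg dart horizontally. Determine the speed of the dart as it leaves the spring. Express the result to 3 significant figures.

v = 18.6 m/s

The dart leaves the spring when the spring is at natural length, so ½kx² = ½mv²
v = x√(k/m) = 0.319 × √(1230/0.362) = 18.59 m/s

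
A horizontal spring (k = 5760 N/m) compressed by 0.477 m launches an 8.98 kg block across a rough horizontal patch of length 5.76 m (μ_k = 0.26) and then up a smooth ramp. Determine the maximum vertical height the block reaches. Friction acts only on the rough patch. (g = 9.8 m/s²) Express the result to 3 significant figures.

h = 5.95 m

Spring energy: E₀ = ½kx² = ½(5760)(0.477)² = 655.28 J
Friction: W_f = μ_k mg d = (0.26)(8.98)(9.8)(5.76) = 131.8 J
Energy at base of ramp: E = 655.28 − 131.8 = 523.49 J
At max height all remaining energy is PE: mgh = E ⇒ h = E/(mg) = 523.49/(8.98 × 9.8) = 5.948 m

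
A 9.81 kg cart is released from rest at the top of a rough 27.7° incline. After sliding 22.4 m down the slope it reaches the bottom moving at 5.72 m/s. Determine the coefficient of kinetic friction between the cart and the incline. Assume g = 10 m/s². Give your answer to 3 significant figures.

μ_k = 0.443

Energy balance down the incline: mg L sinθ − ½mv² = μ_k (mg cosθ) L
mgL sinθ = 1021.5 J; ½mv² = 160.48 J
W_f = 1021.5 − 160.48 = 861.0 J
μ_k = W_f/(mg cosθ · L) = 861.0/(86.86 × 22.4) = 0.4425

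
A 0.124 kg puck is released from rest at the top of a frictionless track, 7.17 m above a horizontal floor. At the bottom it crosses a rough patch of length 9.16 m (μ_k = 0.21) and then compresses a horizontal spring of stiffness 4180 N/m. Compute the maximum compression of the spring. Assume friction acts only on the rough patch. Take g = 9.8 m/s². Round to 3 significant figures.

x = 0.0552 m

Initial energy: E₁ = mgh = (0.124)(9.8)(7.17) = 8.7130 J
Friction removes W_f = μ_k mg d = (0.21)(0.124)(9.8)(9.16) = 2.338 J
Energy reaching the spring: E = 8.7130 − 2.338 = 6.3754 J
At max compression ½kx² = E ⇒ x = √(2E/k) = √(2 × 6.3754/4180) = 0.05523 m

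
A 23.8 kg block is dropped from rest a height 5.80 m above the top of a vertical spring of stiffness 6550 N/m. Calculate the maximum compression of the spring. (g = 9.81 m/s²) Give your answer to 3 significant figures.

x = 0.680 m

Let x be the compression. The total drop is H + x, and the block is instantaneously at rest at max compression, so energy conservation gives:
mg(H + x) = ½kx²
½(6550)x² − (23.8)(9.81)x − (23.8)(9.81)(5.80) = 0
3275x² − 233.5x − 1354 = 0
x = [233.5 + √(54512 + 1.7740e+07)]/(2 × 3275) = 0.6797 m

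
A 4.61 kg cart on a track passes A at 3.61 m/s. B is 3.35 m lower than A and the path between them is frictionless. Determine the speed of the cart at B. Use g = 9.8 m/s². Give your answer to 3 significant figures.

Equating total energy at the two states: ½mv₀² + mgh = ½mv²
v² = v₀² + 2gh = (3.61)² + 2(9.8)(3.35) = 78.692
v = √78.692 = 8.871 m/s

v = 8.87 m/s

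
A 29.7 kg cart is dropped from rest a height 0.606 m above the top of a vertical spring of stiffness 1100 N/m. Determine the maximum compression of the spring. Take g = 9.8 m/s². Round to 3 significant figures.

x = 0.890 m

Let x be the compression. The total drop is H + x, and the cart is instantaneously at rest at max compression, so energy conservation gives:
mg(H + x) = ½kx²
½(1100)x² − (29.7)(9.8)x − (29.7)(9.8)(0.606) = 0
550.0x² − 291.1x − 176.4 = 0
x = [291.1 + √(84716 + 388041)]/(2 × 550.0) = 0.8897 m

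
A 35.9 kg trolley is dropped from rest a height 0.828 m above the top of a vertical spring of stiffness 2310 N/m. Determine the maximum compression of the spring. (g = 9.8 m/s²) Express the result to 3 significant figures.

x = 0.677 m

Take the reference level at the top of the uncompressed spring. At max compression the trolley has fallen H + x and is momentarily at rest:
mg(H + x) = ½kx²
½(2310)x² − (35.9)(9.8)x − (35.9)(9.8)(0.828) = 0
1155x² − 351.8x − 291.3 = 0
x = [351.8 + √(123777 + 1.3458e+06)]/(2 × 1155) = 0.6771 m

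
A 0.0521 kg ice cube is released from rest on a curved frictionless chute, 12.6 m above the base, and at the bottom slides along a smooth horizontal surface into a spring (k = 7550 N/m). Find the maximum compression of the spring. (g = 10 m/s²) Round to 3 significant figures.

At max compression the cube is momentarily at rest: mgh = ½kx²
x = √(2mgh/k) = √(2 × 0.0521 × 10 × 12.6 / 7550) = 0.04170 m

x = 0.0417 m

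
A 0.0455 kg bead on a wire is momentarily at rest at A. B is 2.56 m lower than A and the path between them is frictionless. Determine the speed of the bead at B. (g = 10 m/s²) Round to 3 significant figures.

Equating total energy at the two states: mgh = ½mv²
v = √(2gh) = √(2 × 10 × 2.56) = √51.200 = 7.155 m/s

v = 7.16 m/s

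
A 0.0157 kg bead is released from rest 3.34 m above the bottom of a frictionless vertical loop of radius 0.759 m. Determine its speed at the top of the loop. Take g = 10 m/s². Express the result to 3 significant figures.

Energy conservation: mgh = ½mv_top² + mg(2r)
v_top² = 2g(h − 2r) = 2(10)(3.34 − 1.518) = 36.44
v_top = 6.037 m/s

v = 6.04 m/s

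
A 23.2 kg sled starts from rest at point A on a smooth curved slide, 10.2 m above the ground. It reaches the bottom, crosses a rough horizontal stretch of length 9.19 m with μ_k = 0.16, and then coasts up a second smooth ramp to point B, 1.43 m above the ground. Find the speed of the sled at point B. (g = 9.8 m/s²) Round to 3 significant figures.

v = 12.0 m/s

Energy at A: mgh₁ = (23.2)(9.8)(10.2) = 2319.1 J
Friction loss: W_f = μ_k mg d = 334.3 J
At B: ½mv² + mgh₂ = mgh₁ − W_f
½mv² = 2319.1 − 334.3 − 325.12 = 1659.6 J
v = √(2 × 1659.6/23.2) = 11.96 m/s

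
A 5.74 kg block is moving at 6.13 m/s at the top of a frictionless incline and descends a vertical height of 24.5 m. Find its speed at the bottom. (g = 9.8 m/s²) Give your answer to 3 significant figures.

v = 22.8 m/s

Equating total energy at the two states: ½mv₀² + mgh = ½mv²
v² = v₀² + 2gh = (6.13)² + 2(9.8)(24.5) = 517.78
v = √517.78 = 22.75 m/s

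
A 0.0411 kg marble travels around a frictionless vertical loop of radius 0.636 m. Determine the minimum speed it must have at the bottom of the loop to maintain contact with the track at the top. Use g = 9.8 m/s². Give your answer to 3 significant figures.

v = 5.58 m/s

At the top: mg = mv_top²/r ⇒ v_top² = gr = 6.233 m²/s²
Energy from bottom to top (height 2r): ½mv_bot² = ½mv_top² + mg(2r)
v_bot² = gr + 4gr = 5gr = 31.16
v_bot = √(5gr) = 5.582 m/s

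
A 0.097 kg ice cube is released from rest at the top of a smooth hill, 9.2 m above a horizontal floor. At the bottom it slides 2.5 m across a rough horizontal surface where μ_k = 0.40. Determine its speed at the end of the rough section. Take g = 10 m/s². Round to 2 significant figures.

Applying the work–energy principle:
mgh = ½mv² + μ_k m g d
W_f = μ_k mg d = (0.40)(0.097)(10)(2.5) = 0.9700 J
½mv² = mgh − W_f = 8.9240 − 0.9700 = 7.9540 J
v = √(2 × 7.9540/0.097) = 12.81 m/s

v = 13 m/s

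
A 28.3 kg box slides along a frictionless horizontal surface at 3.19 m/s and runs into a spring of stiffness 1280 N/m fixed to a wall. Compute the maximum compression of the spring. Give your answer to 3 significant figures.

x = 0.474 m

At max compression the box is momentarily at rest: ½mv² = ½kx²
x = v√(m/k) = 3.19 × √(28.3/1280) = 0.4743 m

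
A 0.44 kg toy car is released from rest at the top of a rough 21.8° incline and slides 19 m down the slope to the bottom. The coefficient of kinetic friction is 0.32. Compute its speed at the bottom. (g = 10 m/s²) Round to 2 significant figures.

v = 5.3 m/s

Work–energy: mg(L sinθ) − μ_k(mg cosθ)L = ½mv²
mgh = mgL sinθ = (0.44)(10)(19)sin21.8° = 31.046 J
W_f = μ_k mg cosθ · L = (0.32)(0.44)(10)cos21.8°·19 = 24.84 J
½mv² = 31.046 − 24.84 = 6.2075 J
v = √(2 × 6.2075/0.44) = 5.312 m/s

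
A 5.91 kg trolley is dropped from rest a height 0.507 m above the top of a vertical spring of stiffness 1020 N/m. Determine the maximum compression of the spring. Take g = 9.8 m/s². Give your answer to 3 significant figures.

x = 0.303 m

Take the reference level at the top of the uncompressed spring. At max compression the trolley has fallen H + x and is momentarily at rest:
mg(H + x) = ½kx²
½(1020)x² − (5.91)(9.8)x − (5.91)(9.8)(0.507) = 0
510.0x² − 57.92x − 29.36 = 0
x = [57.92 + √(3354 + 59903)]/(2 × 510.0) = 0.3034 m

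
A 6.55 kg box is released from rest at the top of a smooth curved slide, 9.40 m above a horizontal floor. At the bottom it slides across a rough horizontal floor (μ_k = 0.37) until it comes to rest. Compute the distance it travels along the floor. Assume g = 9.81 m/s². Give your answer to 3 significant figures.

d = 25.4 m

Energy at the top = energy at the end + work done against friction:
At rest all PE has been dissipated by friction: mgh = μ_k m g d
d = h/μ_k = 9.40/0.37 = 25.41 m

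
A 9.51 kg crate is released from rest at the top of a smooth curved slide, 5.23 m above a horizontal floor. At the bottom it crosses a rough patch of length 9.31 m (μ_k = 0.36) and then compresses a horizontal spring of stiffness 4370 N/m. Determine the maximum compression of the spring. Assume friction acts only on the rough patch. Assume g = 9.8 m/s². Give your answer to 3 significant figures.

Initial energy: E₁ = mgh = (9.51)(9.8)(5.23) = 487.43 J
Friction removes W_f = μ_k mg d = (0.36)(9.51)(9.8)(9.31) = 312.4 J
Energy reaching the spring: E = 487.43 − 312.4 = 175.06 J
At max compression ½kx² = E ⇒ x = √(2E/k) = √(2 × 175.06/4370) = 0.2831 m

x = 0.283 m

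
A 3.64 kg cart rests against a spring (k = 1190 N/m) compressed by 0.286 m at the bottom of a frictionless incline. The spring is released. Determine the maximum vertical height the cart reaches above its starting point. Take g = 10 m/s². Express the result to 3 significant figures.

h = 1.34 m

All spring PE becomes gravitational PE at the highest point: ½kx² = mgh
h = kx²/(2mg) = (1190)(0.286)²/(2 × 3.64 × 10) = 1.337 m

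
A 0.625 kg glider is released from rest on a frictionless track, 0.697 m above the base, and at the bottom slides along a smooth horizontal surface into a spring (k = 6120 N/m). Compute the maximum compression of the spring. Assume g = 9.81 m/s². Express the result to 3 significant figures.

x = 0.0374 m

Gravitational PE at the top equals spring PE at max compression: mgh = ½kx²
x = √(2mgh/k) = √(2 × 0.625 × 9.81 × 0.697 / 6120) = 0.03737 m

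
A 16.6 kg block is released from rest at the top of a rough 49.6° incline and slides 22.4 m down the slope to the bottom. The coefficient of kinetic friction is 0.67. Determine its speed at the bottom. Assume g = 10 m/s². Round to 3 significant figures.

v = 12.1 m/s

Work–energy: mg(L sinθ) − μ_k(mg cosθ)L = ½mv²
mgh = mgL sinθ = (16.6)(10)(22.4)sin49.6° = 2831.7 J
W_f = μ_k mg cosθ · L = (0.67)(16.6)(10)cos49.6°·22.4 = 1615 J
½mv² = 2831.7 − 1615 = 1217.0 J
v = √(2 × 1217.0/16.6) = 12.11 m/s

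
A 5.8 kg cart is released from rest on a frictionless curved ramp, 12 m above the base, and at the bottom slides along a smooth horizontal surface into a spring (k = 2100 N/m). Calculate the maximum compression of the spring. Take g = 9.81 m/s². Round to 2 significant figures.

At max compression the cart is momentarily at rest: mgh = ½kx²
x = √(2mgh/k) = √(2 × 5.8 × 9.81 × 12 / 2100) = 0.8064 m

x = 0.81 m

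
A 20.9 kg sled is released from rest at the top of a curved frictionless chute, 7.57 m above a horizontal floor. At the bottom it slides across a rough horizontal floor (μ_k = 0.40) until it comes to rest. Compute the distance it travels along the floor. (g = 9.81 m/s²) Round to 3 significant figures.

Energy at the top = energy at the end + work done against friction:
At rest all PE has been dissipated by friction: mgh = μ_k m g d
d = h/μ_k = 7.57/0.40 = 18.93 m

d = 18.9 m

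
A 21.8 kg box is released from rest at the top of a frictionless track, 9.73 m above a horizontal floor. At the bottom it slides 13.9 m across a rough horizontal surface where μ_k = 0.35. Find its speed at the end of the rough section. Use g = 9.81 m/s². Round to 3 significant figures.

v = 9.77 m/s

Energy bookkeeping (friction removes W_f = μ_k N d):
mgh = ½mv² + μ_k m g d
W_f = μ_k mg d = (0.35)(21.8)(9.81)(13.9) = 1040 J
½mv² = mgh − W_f = 2080.8 − 1040 = 1040.4 J
v = √(2 × 1040.4/21.8) = 9.770 m/s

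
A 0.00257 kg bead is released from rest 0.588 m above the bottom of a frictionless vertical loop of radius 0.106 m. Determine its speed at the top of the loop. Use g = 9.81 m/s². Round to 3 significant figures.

Energy conservation: mgh = ½mv_top² + mg(2r)
v_top² = 2g(h − 2r) = 2(9.81)(0.588 − 0.2120) = 7.377
v_top = 2.716 m/s

v = 2.72 m/s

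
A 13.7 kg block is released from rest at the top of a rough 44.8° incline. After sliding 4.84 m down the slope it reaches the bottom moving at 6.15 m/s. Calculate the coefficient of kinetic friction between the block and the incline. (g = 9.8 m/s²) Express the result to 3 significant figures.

Energy balance down the incline: mg L sinθ − ½mv² = μ_k (mg cosθ) L
mgL sinθ = 457.88 J; ½mv² = 259.08 J
W_f = 457.88 − 259.08 = 198.8 J
μ_k = W_f/(mg cosθ · L) = 198.8/(95.27 × 4.84) = 0.4312

μ_k = 0.431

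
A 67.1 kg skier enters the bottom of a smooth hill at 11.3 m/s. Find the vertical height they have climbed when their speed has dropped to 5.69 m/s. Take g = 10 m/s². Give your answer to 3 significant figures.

Energy balance between the two points: ½mv₁² = ½mv₂² + mgh
h = (v₁² − v₂²)/(2g) = (11.3² − 5.69²)/(2 × 10) = 4.766 m

h = 4.77 m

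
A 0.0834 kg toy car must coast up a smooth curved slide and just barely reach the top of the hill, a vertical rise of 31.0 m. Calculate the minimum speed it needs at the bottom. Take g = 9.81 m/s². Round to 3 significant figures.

v = 24.7 m/s

At the top it is momentarily at rest, so all KE converts to PE: ½mv² = mgh
v = √(2gh) = √(2 × 9.81 × 31.0) = 24.66 m/s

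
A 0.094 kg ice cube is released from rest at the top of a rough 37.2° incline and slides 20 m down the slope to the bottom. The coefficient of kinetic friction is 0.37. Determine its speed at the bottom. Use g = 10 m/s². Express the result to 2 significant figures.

v = 11 m/s

Energy: mgh = ½mv² + W_f, with h = L sinθ and W_f = μ_k (mg cosθ) L
mgh = mgL sinθ = (0.094)(10)(20)sin37.2° = 11.366 J
W_f = μ_k mg cosθ · L = (0.37)(0.094)(10)cos37.2°·20 = 5.541 J
½mv² = 11.366 − 5.541 = 5.8258 J
v = √(2 × 5.8258/0.094) = 11.13 m/s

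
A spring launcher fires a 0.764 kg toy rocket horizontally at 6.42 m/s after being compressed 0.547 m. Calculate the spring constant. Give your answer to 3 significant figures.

Energy stored in the spring equals the launch KE: ½kx² = ½mv²
k = mv²/x² = (0.764)(6.42)²/(0.547)² = 105.2 N/m

k = 105 N/m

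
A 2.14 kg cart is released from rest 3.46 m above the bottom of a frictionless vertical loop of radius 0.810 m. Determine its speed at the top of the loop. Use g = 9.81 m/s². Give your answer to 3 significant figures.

Energy conservation: mgh = ½mv_top² + mg(2r)
v_top² = 2g(h − 2r) = 2(9.81)(3.46 − 1.620) = 36.10
v_top = 6.008 m/s

v = 6.01 m/s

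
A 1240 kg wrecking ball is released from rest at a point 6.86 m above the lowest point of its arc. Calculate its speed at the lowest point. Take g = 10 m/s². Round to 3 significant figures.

v = 11.7 m/s

Mechanical energy is conserved (no friction): mgh = ½mv²
v = √(2gh) = √(2 × 10 × 6.86) = √137.20 = 11.71 m/s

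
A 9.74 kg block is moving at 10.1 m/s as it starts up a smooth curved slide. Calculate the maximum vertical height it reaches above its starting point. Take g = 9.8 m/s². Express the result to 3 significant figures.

Setting KE at the bottom equal to PE gained: ½mv² = mgh
h = v²/(2g) = 10.1²/(2 × 9.8) = 5.205 m

h = 5.20 m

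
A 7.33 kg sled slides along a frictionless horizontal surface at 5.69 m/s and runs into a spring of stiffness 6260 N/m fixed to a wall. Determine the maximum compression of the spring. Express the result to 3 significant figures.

All KE is stored as spring PE at maximum compression: ½mv² = ½kx²
x = v√(m/k) = 5.69 × √(7.33/6260) = 0.1947 m

x = 0.195 m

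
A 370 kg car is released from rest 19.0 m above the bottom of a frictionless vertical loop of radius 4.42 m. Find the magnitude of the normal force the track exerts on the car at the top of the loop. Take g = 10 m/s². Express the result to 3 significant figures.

N = 13300 N

Energy from release to top (height 2r): mgh = ½mv_top² + mg(2r)
v_top² = 2g(h − 2r) = 2(10)(19.0 − 8.840) = 203.20 m²/s²
At the top, both N and weight point toward the centre: N + mg = mv_top²/r
N = m(v_top²/r − g) = 370(203.20/4.42 − 10) = 13310 N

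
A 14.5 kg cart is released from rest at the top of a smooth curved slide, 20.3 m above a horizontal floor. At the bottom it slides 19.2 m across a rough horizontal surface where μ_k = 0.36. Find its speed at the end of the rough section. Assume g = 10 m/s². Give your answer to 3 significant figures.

v = 16.4 m/s

Energy at the top = energy at the end + work done against friction:
mgh = ½mv² + μ_k m g d
W_f = μ_k mg d = (0.36)(14.5)(10)(19.2) = 1002 J
½mv² = mgh − W_f = 2943.5 − 1002 = 1941.3 J
v = √(2 × 1941.3/14.5) = 16.36 m/s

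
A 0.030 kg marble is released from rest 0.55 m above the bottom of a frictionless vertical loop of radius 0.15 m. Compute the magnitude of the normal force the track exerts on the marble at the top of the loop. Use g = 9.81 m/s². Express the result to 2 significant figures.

N = 0.69 N

Energy from release to top (height 2r): mgh = ½mv_top² + mg(2r)
v_top² = 2g(h − 2r) = 2(9.81)(0.55 − 0.3000) = 4.9050 m²/s²
At the top, both N and weight point toward the centre: N + mg = mv_top²/r
N = m(v_top²/r − g) = 0.030(4.9050/0.15 − 9.81) = 0.6867 N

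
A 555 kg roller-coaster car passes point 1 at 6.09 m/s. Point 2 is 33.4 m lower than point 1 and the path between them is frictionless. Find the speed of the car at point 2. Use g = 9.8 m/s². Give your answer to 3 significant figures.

v = 26.3 m/s

Energy conservation between the two points: ½mv₀² + mgh = ½mv²
v² = v₀² + 2gh = (6.09)² + 2(9.8)(33.4) = 691.73
v = √691.73 = 26.30 m/s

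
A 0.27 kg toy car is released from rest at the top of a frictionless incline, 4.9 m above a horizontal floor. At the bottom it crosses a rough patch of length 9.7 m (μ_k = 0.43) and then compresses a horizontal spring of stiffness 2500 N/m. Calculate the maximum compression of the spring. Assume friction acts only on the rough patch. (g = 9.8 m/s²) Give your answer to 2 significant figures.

x = 0.039 m

Initial energy: E₁ = mgh = (0.27)(9.8)(4.9) = 12.965 J
Friction removes W_f = μ_k mg d = (0.43)(0.27)(9.8)(9.7) = 11.04 J
Energy reaching the spring: E = 12.965 − 11.04 = 1.9289 J
At max compression ½kx² = E ⇒ x = √(2E/k) = √(2 × 1.9289/2500) = 0.03928 m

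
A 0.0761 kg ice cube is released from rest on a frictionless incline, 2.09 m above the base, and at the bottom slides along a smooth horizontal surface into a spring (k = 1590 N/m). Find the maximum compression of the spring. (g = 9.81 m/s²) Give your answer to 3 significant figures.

x = 0.0443 m

Gravitational PE at the top equals spring PE at max compression: mgh = ½kx²
x = √(2mgh/k) = √(2 × 0.0761 × 9.81 × 2.09 / 1590) = 0.04430 m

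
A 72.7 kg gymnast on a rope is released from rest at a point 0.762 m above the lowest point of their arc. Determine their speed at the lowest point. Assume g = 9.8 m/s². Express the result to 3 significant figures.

v = 3.86 m/s

Energy conservation between the two points: mgh = ½mv²
The mass cancels from both sides.
v = √(2gh) = √(2 × 9.8 × 0.762) = √14.935 = 3.865 m/s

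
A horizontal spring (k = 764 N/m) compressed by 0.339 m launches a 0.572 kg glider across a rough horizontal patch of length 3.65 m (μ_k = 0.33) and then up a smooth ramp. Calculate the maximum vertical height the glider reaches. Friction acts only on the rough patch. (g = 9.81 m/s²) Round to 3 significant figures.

h = 6.62 m

Spring energy: E₀ = ½kx² = ½(764)(0.339)² = 43.900 J
Friction: W_f = μ_k mg d = (0.33)(0.572)(9.81)(3.65) = 6.759 J
Energy at base of ramp: E = 43.900 − 6.759 = 37.141 J
At max height all remaining energy is PE: mgh = E ⇒ h = E/(mg) = 37.141/(0.572 × 9.81) = 6.619 m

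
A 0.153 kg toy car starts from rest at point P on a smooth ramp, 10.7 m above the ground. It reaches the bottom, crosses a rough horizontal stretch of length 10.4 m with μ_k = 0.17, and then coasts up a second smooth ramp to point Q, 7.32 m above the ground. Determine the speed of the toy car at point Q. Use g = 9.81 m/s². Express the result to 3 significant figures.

Energy at P: mgh₁ = (0.153)(9.81)(10.7) = 16.060 J
Friction loss: W_f = μ_k mg d = 2.654 J
At Q: ½mv² + mgh₂ = mgh₁ − W_f
½mv² = 16.060 − 2.654 − 10.987 = 2.4195 J
v = √(2 × 2.4195/0.153) = 5.624 m/s

v = 5.62 m/s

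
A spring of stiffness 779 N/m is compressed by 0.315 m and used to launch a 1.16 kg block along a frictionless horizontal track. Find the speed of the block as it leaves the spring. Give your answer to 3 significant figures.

The block leaves the spring when the spring is at natural length, so ½kx² = ½mv²
v = x√(k/m) = 0.315 × √(779/1.16) = 8.163 m/s

v = 8.16 m/s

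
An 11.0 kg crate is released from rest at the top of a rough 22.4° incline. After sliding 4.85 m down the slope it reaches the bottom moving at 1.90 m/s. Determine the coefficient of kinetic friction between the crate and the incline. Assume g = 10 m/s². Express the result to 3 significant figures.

μ_k = 0.372

Energy balance down the incline: mg L sinθ − ½mv² = μ_k (mg cosθ) L
mgL sinθ = 203.30 J; ½mv² = 19.855 J
W_f = 203.30 − 19.855 = 183.4 J
μ_k = W_f/(mg cosθ · L) = 183.4/(101.7 × 4.85) = 0.3719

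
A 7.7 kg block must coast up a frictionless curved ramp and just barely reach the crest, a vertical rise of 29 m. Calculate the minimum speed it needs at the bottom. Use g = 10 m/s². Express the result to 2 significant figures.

At the top it is momentarily at rest, so all KE converts to PE: ½mv² = mgh
v = √(2gh) = √(2 × 10 × 29) = 24.08 m/s

v = 24 m/s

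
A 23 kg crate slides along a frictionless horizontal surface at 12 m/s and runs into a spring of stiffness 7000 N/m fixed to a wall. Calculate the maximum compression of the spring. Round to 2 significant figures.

At max compression the crate is momentarily at rest: ½mv² = ½kx²
x = v√(m/k) = 12 × √(23/7000) = 0.6879 m

x = 0.69 m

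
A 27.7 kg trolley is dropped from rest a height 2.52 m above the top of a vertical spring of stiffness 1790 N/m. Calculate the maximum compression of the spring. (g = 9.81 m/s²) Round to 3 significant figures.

Let x be the compression. The total drop is H + x, and the trolley is instantaneously at rest at max compression, so energy conservation gives:
mg(H + x) = ½kx²
½(1790)x² − (27.7)(9.81)x − (27.7)(9.81)(2.52) = 0
895.0x² − 271.7x − 684.8 = 0
x = [271.7 + √(73841 + 2.4515e+06)]/(2 × 895.0) = 1.040 m

x = 1.04 m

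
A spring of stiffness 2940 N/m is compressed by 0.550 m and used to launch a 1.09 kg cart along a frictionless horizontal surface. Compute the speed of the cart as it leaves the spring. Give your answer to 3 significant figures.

Conservation of energy: ½kx² = ½mv²
v = x√(k/m) = 0.550 × √(2940/1.09) = 28.56 m/s

v = 28.6 m/s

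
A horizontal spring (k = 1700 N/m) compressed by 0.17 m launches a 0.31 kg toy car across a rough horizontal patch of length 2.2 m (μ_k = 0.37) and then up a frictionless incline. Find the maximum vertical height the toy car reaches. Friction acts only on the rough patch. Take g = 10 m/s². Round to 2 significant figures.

Spring energy: E₀ = ½kx² = ½(1700)(0.17)² = 24.565 J
Friction: W_f = μ_k mg d = (0.37)(0.31)(10)(2.2) = 2.523 J
Energy at base of ramp: E = 24.565 − 2.523 = 22.042 J
At max height all remaining energy is PE: mgh = E ⇒ h = E/(mg) = 22.042/(0.31 × 10) = 7.110 m

h = 7.1 m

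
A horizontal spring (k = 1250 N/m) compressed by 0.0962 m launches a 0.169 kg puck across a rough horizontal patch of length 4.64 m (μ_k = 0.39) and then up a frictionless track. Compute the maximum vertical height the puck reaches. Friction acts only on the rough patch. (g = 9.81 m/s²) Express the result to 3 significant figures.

h = 1.68 m

Spring energy: E₀ = ½kx² = ½(1250)(0.0962)² = 5.7840 J
Friction: W_f = μ_k mg d = (0.39)(0.169)(9.81)(4.64) = 3.000 J
Energy at base of ramp: E = 5.7840 − 3.000 = 2.7839 J
At max height all remaining energy is PE: mgh = E ⇒ h = E/(mg) = 2.7839/(0.169 × 9.81) = 1.679 m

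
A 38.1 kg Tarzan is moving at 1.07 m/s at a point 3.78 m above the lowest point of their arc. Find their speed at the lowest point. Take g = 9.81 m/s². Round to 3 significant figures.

Mechanical energy is conserved (no friction): ½mv₀² + mgh = ½mv²
v² = v₀² + 2gh = (1.07)² + 2(9.81)(3.78) = 75.309
v = √75.309 = 8.678 m/s

v = 8.68 m/s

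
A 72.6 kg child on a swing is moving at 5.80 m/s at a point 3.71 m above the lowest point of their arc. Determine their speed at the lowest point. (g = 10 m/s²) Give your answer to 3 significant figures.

v = 10.4 m/s

Energy conservation between the two points: ½mv₀² + mgh = ½mv²
The mass cancels from both sides.
v² = v₀² + 2gh = (5.80)² + 2(10)(3.71) = 107.84
v = √107.84 = 10.38 m/s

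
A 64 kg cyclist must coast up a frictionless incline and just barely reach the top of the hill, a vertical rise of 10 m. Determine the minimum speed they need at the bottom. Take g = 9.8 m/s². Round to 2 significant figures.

v = 14 m/s

At the top they are momentarily at rest, so all KE converts to PE: ½mv² = mgh
v = √(2gh) = √(2 × 9.8 × 10) = 14.00 m/s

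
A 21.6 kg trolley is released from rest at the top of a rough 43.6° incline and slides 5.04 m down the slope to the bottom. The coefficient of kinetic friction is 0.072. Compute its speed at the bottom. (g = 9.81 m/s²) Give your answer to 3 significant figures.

Energy: mgh = ½mv² + W_f, with h = L sinθ and W_f = μ_k (mg cosθ) L
mgh = mgL sinθ = (21.6)(9.81)(5.04)sin43.6° = 736.48 J
W_f = μ_k mg cosθ · L = (0.072)(21.6)(9.81)cos43.6°·5.04 = 55.68 J
½mv² = 736.48 − 55.68 = 680.80 J
v = √(2 × 680.80/21.6) = 7.940 m/s

v = 7.94 m/s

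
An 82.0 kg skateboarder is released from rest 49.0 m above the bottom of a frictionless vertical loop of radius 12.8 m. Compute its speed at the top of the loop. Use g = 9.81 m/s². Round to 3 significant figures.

Energy conservation: mgh = ½mv_top² + mg(2r)
v_top² = 2g(h − 2r) = 2(9.81)(49.0 − 25.60) = 459.1
v_top = 21.43 m/s

v = 21.4 m/s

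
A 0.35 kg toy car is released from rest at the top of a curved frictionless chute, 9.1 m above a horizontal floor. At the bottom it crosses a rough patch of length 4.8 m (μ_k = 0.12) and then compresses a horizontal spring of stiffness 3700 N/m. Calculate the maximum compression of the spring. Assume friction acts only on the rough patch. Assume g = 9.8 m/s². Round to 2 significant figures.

Initial energy: E₁ = mgh = (0.35)(9.8)(9.1) = 31.213 J
Friction removes W_f = μ_k mg d = (0.12)(0.35)(9.8)(4.8) = 1.976 J
Energy reaching the spring: E = 31.213 − 1.976 = 29.237 J
At max compression ½kx² = E ⇒ x = √(2E/k) = √(2 × 29.237/3700) = 0.1257 m

x = 0.13 m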